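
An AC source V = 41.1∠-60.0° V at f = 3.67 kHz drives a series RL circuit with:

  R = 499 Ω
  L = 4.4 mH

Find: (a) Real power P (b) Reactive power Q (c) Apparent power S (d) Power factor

Step 1 — Angular frequency: ω = 2π·f = 2π·3670 = 2.306e+04 rad/s.
Step 2 — Component impedances:
  R: Z = R = 499 Ω
  L: Z = jωL = j·2.306e+04·0.0044 = 0 + j101.5 Ω
Step 3 — Series combination: Z_total = R + L = 499 + j101.5 Ω = 509.2∠11.5° Ω.
Step 4 — Source phasor: V = 41.1∠-60.0° V = 20.55 - j35.59 V.
Step 5 — Current: I = V / Z = 0.02562 - j0.07654 A = 0.08071∠-71.5° A.
Step 6 — Complex power: S = V·I* = 3.251 + j0.661 VA.
Step 7 — Real power: P = Re(S) = 3.251 W.
Step 8 — Reactive power: Q = Im(S) = 0.661 VAR.
Step 9 — Apparent power: |S| = 3.317 VA.
Step 10 — Power factor: PF = P/|S| = 0.9799 (lagging).

(a) P = 3.251 W  (b) Q = 0.661 VAR  (c) S = 3.317 VA  (d) PF = 0.9799 (lagging)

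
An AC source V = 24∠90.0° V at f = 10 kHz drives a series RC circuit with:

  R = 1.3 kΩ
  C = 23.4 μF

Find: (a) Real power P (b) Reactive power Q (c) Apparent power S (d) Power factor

Step 1 — Angular frequency: ω = 2π·f = 2π·1e+04 = 6.283e+04 rad/s.
Step 2 — Component impedances:
  R: Z = R = 1300 Ω
  C: Z = 1/(jωC) = -j/(ω·C) = 0 - j0.6801 Ω
Step 3 — Series combination: Z_total = R + C = 1300 - j0.6801 Ω = 1300∠-0.0° Ω.
Step 4 — Source phasor: V = 24∠90.0° V = 0 + j24 V.
Step 5 — Current: I = V / Z = -9.659e-06 + j0.01846 A = 0.01846∠90.0° A.
Step 6 — Complex power: S = V·I* = 0.4431 - j0.0002318 VA.
Step 7 — Real power: P = Re(S) = 0.4431 W.
Step 8 — Reactive power: Q = Im(S) = -0.0002318 VAR.
Step 9 — Apparent power: |S| = 0.4431 VA.
Step 10 — Power factor: PF = P/|S| = 1 (leading).

(a) P = 0.4431 W  (b) Q = -0.0002318 VAR  (c) S = 0.4431 VA  (d) PF = 1 (leading)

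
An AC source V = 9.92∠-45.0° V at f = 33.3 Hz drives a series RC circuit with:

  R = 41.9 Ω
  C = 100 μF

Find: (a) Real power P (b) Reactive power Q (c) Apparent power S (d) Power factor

Step 1 — Angular frequency: ω = 2π·f = 2π·33.3 = 209.2 rad/s.
Step 2 — Component impedances:
  R: Z = R = 41.9 Ω
  C: Z = 1/(jωC) = -j/(ω·C) = 0 - j47.79 Ω
Step 3 — Series combination: Z_total = R + C = 41.9 - j47.79 Ω = 63.56∠-48.8° Ω.
Step 4 — Source phasor: V = 9.92∠-45.0° V = 7.014 - j7.014 V.
Step 5 — Current: I = V / Z = 0.1557 + j0.01023 A = 0.1561∠3.8° A.
Step 6 — Complex power: S = V·I* = 1.021 - j1.164 VA.
Step 7 — Real power: P = Re(S) = 1.021 W.
Step 8 — Reactive power: Q = Im(S) = -1.164 VAR.
Step 9 — Apparent power: |S| = 1.548 VA.
Step 10 — Power factor: PF = P/|S| = 0.6592 (leading).

(a) P = 1.021 W  (b) Q = -1.164 VAR  (c) S = 1.548 VA  (d) PF = 0.6592 (leading)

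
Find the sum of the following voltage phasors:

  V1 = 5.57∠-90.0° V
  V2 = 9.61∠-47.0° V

Step 1 — Convert each phasor to rectangular form:
  V1 = 5.57·(cos(-90.0°) + j·sin(-90.0°)) = 0 - j5.57 V
  V2 = 9.61·(cos(-47.0°) + j·sin(-47.0°)) = 6.554 - j7.028 V
Step 2 — Sum components: V_total = 6.554 - j12.6 V.
Step 3 — Convert to polar: |V_total| = 14.2 V, ∠V_total = -62.5°.

V_total = 14.2∠-62.5° V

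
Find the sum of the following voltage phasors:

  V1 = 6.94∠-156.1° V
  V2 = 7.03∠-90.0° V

Step 1 — Convert each phasor to rectangular form:
  V1 = 6.94·(cos(-156.1°) + j·sin(-156.1°)) = -6.345 - j2.812 V
  V2 = 7.03·(cos(-90.0°) + j·sin(-90.0°)) = 0 - j7.03 V
Step 2 — Sum components: V_total = -6.345 - j9.842 V.
Step 3 — Convert to polar: |V_total| = 11.71 V, ∠V_total = -122.8°.

V_total = 11.71∠-122.8° V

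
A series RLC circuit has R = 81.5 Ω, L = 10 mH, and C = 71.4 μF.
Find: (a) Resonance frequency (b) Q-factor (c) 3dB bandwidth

Step 1 — Resonance condition Im(Z)=0 gives ω₀ = 1/√(LC).
Step 2 — ω₀ = 1/√(0.01·7.14e-05) = 1183 rad/s.
Step 3 — f₀ = ω₀/(2π) = 188.4 Hz.
Step 4 — Series Q: Q = ω₀L/R = 1183·0.01/81.5 = 0.1452.
Step 5 — 3dB bandwidth: Δω = ω₀/Q = 8150 rad/s; BW = Δω/(2π) = 1297 Hz.

(a) f₀ = 188.4 Hz  (b) Q = 0.1452  (c) BW = 1297 Hz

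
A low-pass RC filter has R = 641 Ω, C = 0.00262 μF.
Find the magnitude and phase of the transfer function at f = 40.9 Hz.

Step 1 — Angular frequency: ω = 2π·40.9 = 257 rad/s.
Step 2 — Transfer function: H(jω) = 1/(1 + jωRC).
Step 3 — Denominator: 1 + jωRC = 1 + j·257·641·2.62e-09 = 1 + j0.0004316.
Step 4 — H = 1 - j0.0004316.
Step 5 — Magnitude: |H| = 1 (-0.0 dB); phase: φ = -0.0°.

|H| = 1 (-0.0 dB), φ = -0.0°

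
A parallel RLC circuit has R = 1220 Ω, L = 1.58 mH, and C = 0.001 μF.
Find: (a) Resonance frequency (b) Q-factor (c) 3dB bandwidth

Step 1 — Resonance: ω₀ = 1/√(LC) = 1/√(0.00158·1e-09) = 7.956e+05 rad/s.
Step 2 — f₀ = ω₀/(2π) = 1.266e+05 Hz.
Step 3 — Parallel Q: Q = R/(ω₀L) = 1220/(7.956e+05·0.00158) = 0.9706.
Step 4 — Bandwidth: Δω = ω₀/Q = 8.197e+05 rad/s; BW = Δω/(2π) = 1.305e+05 Hz.

(a) f₀ = 1.266e+05 Hz  (b) Q = 0.9706  (c) BW = 1.305e+05 Hz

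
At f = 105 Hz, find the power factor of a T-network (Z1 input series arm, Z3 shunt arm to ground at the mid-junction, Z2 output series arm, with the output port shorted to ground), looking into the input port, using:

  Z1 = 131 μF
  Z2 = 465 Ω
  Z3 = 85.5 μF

Step 1 — Angular frequency: ω = 2π·f = 2π·105 = 659.7 rad/s.
Step 2 — Component impedances:
  Z1: Z = 1/(jωC) = -j/(ω·C) = 0 - j11.57 Ω
  Z2: Z = R = 465 Ω
  Z3: Z = 1/(jωC) = -j/(ω·C) = 0 - j17.73 Ω
Step 3 — With the output port shorted to ground, the output series arm Z2 runs from the junction to ground; the shunt arm Z3 also runs from the junction to ground. They appear in parallel: Z3 || Z2 = 0.6749 - j17.7 Ω.
Step 4 — Series with input arm Z1: Z_in = Z1 + (Z3 || Z2) = 0.6749 - j29.27 Ω = 29.28∠-88.7° Ω.
Step 5 — Power factor: PF = cos(φ) = Re(Z)/|Z| = 0.6749/29.28 = 0.02305.
Step 6 — Type: Im(Z) = -29.27 ⇒ leading (phase φ = -88.7°).

PF = 0.02305 (leading, φ = -88.7°)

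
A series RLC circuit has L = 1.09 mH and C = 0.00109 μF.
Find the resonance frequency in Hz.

Step 1 — Resonance condition Im(Z)=0 gives ω₀ = 1/√(LC).
Step 2 — ω₀ = 1/√(0.00109·1.09e-09) = 9.174e+05 rad/s.
Step 3 — f₀ = ω₀/(2π) = 1.46e+05 Hz.

f₀ = 1.46e+05 Hz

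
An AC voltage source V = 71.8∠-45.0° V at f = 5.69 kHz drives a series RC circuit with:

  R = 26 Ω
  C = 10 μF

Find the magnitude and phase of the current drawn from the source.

Step 1 — Angular frequency: ω = 2π·f = 2π·5690 = 3.575e+04 rad/s.
Step 2 — Component impedances:
  R: Z = R = 26 Ω
  C: Z = 1/(jωC) = -j/(ω·C) = 0 - j2.797 Ω
Step 3 — Series combination: Z_total = R + C = 26 - j2.797 Ω = 26.15∠-6.1° Ω.
Step 4 — Source phasor: V = 71.8∠-45.0° V = 50.77 - j50.77 V.
Step 5 — Ohm's law: I = V / Z_total = (50.77 - j50.77) / (26 - j2.797) = 2.138 - j1.723 A.
Step 6 — Convert to polar: |I| = 2.746 A, ∠I = -38.9°.

I = 2.746∠-38.9° A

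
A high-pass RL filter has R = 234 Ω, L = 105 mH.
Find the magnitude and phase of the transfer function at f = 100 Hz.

Step 1 — Angular frequency: ω = 2π·100 = 628.3 rad/s.
Step 2 — Transfer function: H(jω) = jωL/(R + jωL).
Step 3 — Numerator jωL = j·65.97; denominator R + jωL = 234 + j65.97.
Step 4 — H = 0.07364 + j0.2612.
Step 5 — Magnitude: |H| = 0.2714 (-11.3 dB); phase: φ = 74.3°.

|H| = 0.2714 (-11.3 dB), φ = 74.3°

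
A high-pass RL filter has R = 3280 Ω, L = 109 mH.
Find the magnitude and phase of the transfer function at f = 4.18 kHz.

Step 1 — Angular frequency: ω = 2π·4180 = 2.626e+04 rad/s.
Step 2 — Transfer function: H(jω) = jωL/(R + jωL).
Step 3 — Numerator jωL = j·2863; denominator R + jωL = 3280 + j2863.
Step 4 — H = 0.4324 + j0.4954.
Step 5 — Magnitude: |H| = 0.6576 (-3.6 dB); phase: φ = 48.9°.

|H| = 0.6576 (-3.6 dB), φ = 48.9°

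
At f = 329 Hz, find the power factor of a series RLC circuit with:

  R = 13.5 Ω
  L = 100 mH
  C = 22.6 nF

Step 1 — Angular frequency: ω = 2π·f = 2π·329 = 2067 rad/s.
Step 2 — Component impedances:
  R: Z = R = 13.5 Ω
  L: Z = jωL = j·2067·0.1 = 0 + j206.7 Ω
  C: Z = 1/(jωC) = -j/(ω·C) = 0 - j2.141e+04 Ω
Step 3 — Series combination: Z_total = R + L + C = 13.5 - j2.12e+04 Ω = 2.12e+04∠-90.0° Ω.
Step 4 — Power factor: PF = cos(φ) = Re(Z)/|Z| = 13.5/2.12e+04 = 0.0006368.
Step 5 — Type: Im(Z) = -2.12e+04 ⇒ leading (phase φ = -90.0°).

PF = 0.0006368 (leading, φ = -90.0°)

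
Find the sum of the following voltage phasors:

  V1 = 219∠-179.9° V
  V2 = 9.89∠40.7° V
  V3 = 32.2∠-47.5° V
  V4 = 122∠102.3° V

Step 1 — Convert each phasor to rectangular form:
  V1 = 219·(cos(-179.9°) + j·sin(-179.9°)) = -219 - j0.3822 V
  V2 = 9.89·(cos(40.7°) + j·sin(40.7°)) = 7.498 + j6.449 V
  V3 = 32.2·(cos(-47.5°) + j·sin(-47.5°)) = 21.75 - j23.74 V
  V4 = 122·(cos(102.3°) + j·sin(102.3°)) = -25.99 + j119.2 V
Step 2 — Sum components: V_total = -215.7 + j101.5 V.
Step 3 — Convert to polar: |V_total| = 238.4 V, ∠V_total = 154.8°.

V_total = 238.4∠154.8° V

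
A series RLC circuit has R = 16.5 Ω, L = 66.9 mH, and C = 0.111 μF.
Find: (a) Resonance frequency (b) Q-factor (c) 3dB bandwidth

Step 1 — Resonance: ω₀ = 1/√(LC) = 1/√(0.0669·1.11e-07) = 1.16e+04 rad/s.
Step 2 — f₀ = ω₀/(2π) = 1847 Hz.
Step 3 — Series Q: Q = ω₀L/R = 1.16e+04·0.0669/16.5 = 47.05.
Step 4 — Bandwidth: Δω = ω₀/Q = 246.6 rad/s; BW = Δω/(2π) = 39.25 Hz.

(a) f₀ = 1847 Hz  (b) Q = 47.05  (c) BW = 39.25 Hz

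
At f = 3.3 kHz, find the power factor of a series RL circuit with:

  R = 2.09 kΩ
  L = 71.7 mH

Step 1 — Angular frequency: ω = 2π·f = 2π·3300 = 2.073e+04 rad/s.
Step 2 — Component impedances:
  R: Z = R = 2090 Ω
  L: Z = jωL = j·2.073e+04·0.0717 = 0 + j1487 Ω
Step 3 — Series combination: Z_total = R + L = 2090 + j1487 Ω = 2565∠35.4° Ω.
Step 4 — Power factor: PF = cos(φ) = Re(Z)/|Z| = 2090/2564.8 = 0.8149.
Step 5 — Type: Im(Z) = 1487 ⇒ lagging (phase φ = 35.4°).

PF = 0.8149 (lagging, φ = 35.4°)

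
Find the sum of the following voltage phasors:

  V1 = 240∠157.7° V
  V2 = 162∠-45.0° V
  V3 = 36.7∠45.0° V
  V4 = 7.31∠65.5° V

Step 1 — Convert each phasor to rectangular form:
  V1 = 240·(cos(157.7°) + j·sin(157.7°)) = -222.1 + j91.07 V
  V2 = 162·(cos(-45.0°) + j·sin(-45.0°)) = 114.6 - j114.6 V
  V3 = 36.7·(cos(45.0°) + j·sin(45.0°)) = 25.95 + j25.95 V
  V4 = 7.31·(cos(65.5°) + j·sin(65.5°)) = 3.031 + j6.652 V
Step 2 — Sum components: V_total = -78.52 + j9.121 V.
Step 3 — Convert to polar: |V_total| = 79.04 V, ∠V_total = 173.4°.

V_total = 79.04∠173.4° V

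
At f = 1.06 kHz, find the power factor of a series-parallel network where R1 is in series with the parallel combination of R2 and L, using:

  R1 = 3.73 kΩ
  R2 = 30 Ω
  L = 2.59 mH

Step 1 — Angular frequency: ω = 2π·f = 2π·1060 = 6660 rad/s.
Step 2 — Component impedances:
  R1: Z = R = 3730 Ω
  R2: Z = R = 30 Ω
  L: Z = jωL = j·6660·0.00259 = 0 + j17.25 Ω
Step 3 — Parallel branch: R2 || L = 1/(1/R2 + 1/L) = 7.454 + j12.96 Ω.
Step 4 — Series with R1: Z_total = R1 + (R2 || L) = 3737 + j12.96 Ω = 3737∠0.2° Ω.
Step 5 — Power factor: PF = cos(φ) = Re(Z)/|Z| = 3737/3737 = 1.
Step 6 — Type: Im(Z) = 12.96 ⇒ lagging (phase φ = 0.2°).

PF = 1 (lagging, φ = 0.2°)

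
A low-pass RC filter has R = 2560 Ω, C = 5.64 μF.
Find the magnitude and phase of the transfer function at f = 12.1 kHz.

Step 1 — Angular frequency: ω = 2π·1.21e+04 = 7.603e+04 rad/s.
Step 2 — Transfer function: H(jω) = 1/(1 + jωRC).
Step 3 — Denominator: 1 + jωRC = 1 + j·7.603e+04·2560·5.64e-06 = 1 + j1098.
Step 4 — H = 8.299e-07 - j0.000911.
Step 5 — Magnitude: |H| = 0.000911 (-60.8 dB); phase: φ = -89.9°.

|H| = 0.000911 (-60.8 dB), φ = -89.9°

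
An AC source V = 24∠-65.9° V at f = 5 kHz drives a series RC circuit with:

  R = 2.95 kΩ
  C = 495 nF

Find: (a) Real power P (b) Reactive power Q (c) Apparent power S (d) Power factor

Step 1 — Angular frequency: ω = 2π·f = 2π·5000 = 3.142e+04 rad/s.
Step 2 — Component impedances:
  R: Z = R = 2950 Ω
  C: Z = 1/(jωC) = -j/(ω·C) = 0 - j64.31 Ω
Step 3 — Series combination: Z_total = R + C = 2950 - j64.31 Ω = 2951∠-1.2° Ω.
Step 4 — Source phasor: V = 24∠-65.9° V = 9.8 - j21.91 V.
Step 5 — Current: I = V / Z = 0.003482 - j0.007351 A = 0.008134∠-64.7° A.
Step 6 — Complex power: S = V·I* = 0.1952 - j0.004254 VA.
Step 7 — Real power: P = Re(S) = 0.1952 W.
Step 8 — Reactive power: Q = Im(S) = -0.004254 VAR.
Step 9 — Apparent power: |S| = 0.1952 VA.
Step 10 — Power factor: PF = P/|S| = 0.9998 (leading).

(a) P = 0.1952 W  (b) Q = -0.004254 VAR  (c) S = 0.1952 VA  (d) PF = 0.9998 (leading)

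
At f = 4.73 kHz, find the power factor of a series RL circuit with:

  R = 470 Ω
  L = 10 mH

Step 1 — Angular frequency: ω = 2π·f = 2π·4730 = 2.972e+04 rad/s.
Step 2 — Component impedances:
  R: Z = R = 470 Ω
  L: Z = jωL = j·2.972e+04·0.01 = 0 + j297.2 Ω
Step 3 — Series combination: Z_total = R + L = 470 + j297.2 Ω = 556.1∠32.3° Ω.
Step 4 — Power factor: PF = cos(φ) = Re(Z)/|Z| = 470/556.1 = 0.8452.
Step 5 — Type: Im(Z) = 297.2 ⇒ lagging (phase φ = 32.3°).

PF = 0.8452 (lagging, φ = 32.3°)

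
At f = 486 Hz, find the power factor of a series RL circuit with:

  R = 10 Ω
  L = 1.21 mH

Step 1 — Angular frequency: ω = 2π·f = 2π·486 = 3054 rad/s.
Step 2 — Component impedances:
  R: Z = R = 10 Ω
  L: Z = jωL = j·3054·0.00121 = 0 + j3.695 Ω
Step 3 — Series combination: Z_total = R + L = 10 + j3.695 Ω = 10.66∠20.3° Ω.
Step 4 — Power factor: PF = cos(φ) = Re(Z)/|Z| = 10/10.661 = 0.938.
Step 5 — Type: Im(Z) = 3.695 ⇒ lagging (phase φ = 20.3°).

PF = 0.938 (lagging, φ = 20.3°)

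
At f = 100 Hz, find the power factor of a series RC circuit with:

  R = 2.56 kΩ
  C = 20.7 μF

Step 1 — Angular frequency: ω = 2π·f = 2π·100 = 628.3 rad/s.
Step 2 — Component impedances:
  R: Z = R = 2560 Ω
  C: Z = 1/(jωC) = -j/(ω·C) = 0 - j76.89 Ω
Step 3 — Series combination: Z_total = R + C = 2560 - j76.89 Ω = 2561∠-1.7° Ω.
Step 4 — Power factor: PF = cos(φ) = Re(Z)/|Z| = 2560/2561.2 = 0.9995.
Step 5 — Type: Im(Z) = -76.89 ⇒ leading (phase φ = -1.7°).

PF = 0.9995 (leading, φ = -1.7°)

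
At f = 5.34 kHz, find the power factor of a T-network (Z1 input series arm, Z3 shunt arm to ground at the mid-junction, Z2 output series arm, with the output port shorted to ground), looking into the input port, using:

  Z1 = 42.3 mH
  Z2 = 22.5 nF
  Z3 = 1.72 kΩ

Step 1 — Angular frequency: ω = 2π·f = 2π·5340 = 3.355e+04 rad/s.
Step 2 — Component impedances:
  Z1: Z = jωL = j·3.355e+04·0.0423 = 0 + j1419 Ω
  Z2: Z = 1/(jωC) = -j/(ω·C) = 0 - j1325 Ω
  Z3: Z = R = 1720 Ω
Step 3 — With the output port shorted to ground, the output series arm Z2 runs from the junction to ground; the shunt arm Z3 also runs from the junction to ground. They appear in parallel: Z3 || Z2 = 640.4 - j831.5 Ω.
Step 4 — Series with input arm Z1: Z_in = Z1 + (Z3 || Z2) = 640.4 + j587.8 Ω = 869.2∠42.5° Ω.
Step 5 — Power factor: PF = cos(φ) = Re(Z)/|Z| = 640.35/869.22 = 0.7367.
Step 6 — Type: Im(Z) = 587.8 ⇒ lagging (phase φ = 42.5°).

PF = 0.7367 (lagging, φ = 42.5°)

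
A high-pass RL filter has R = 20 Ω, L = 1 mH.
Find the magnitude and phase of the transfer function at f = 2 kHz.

Step 1 — Angular frequency: ω = 2π·2000 = 1.257e+04 rad/s.
Step 2 — Transfer function: H(jω) = jωL/(R + jωL).
Step 3 — Numerator jωL = j·12.57; denominator R + jωL = 20 + j12.57.
Step 4 — H = 0.283 + j0.4505.
Step 5 — Magnitude: |H| = 0.532 (-5.5 dB); phase: φ = 57.9°.

|H| = 0.532 (-5.5 dB), φ = 57.9°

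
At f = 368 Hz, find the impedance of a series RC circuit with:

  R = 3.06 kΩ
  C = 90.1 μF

Step 1 — Angular frequency: ω = 2π·f = 2π·368 = 2312 rad/s.
Step 2 — Component impedances:
  R: Z = R = 3060 Ω
  C: Z = 1/(jωC) = -j/(ω·C) = 0 - j4.8 Ω
Step 3 — Series combination: Z_total = R + C = 3060 - j4.8 Ω = 3060∠-0.1° Ω.

Z = 3060 - j4.8 Ω = 3060∠-0.1° Ω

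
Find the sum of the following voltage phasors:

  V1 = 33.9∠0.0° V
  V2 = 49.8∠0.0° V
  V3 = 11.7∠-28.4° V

Step 1 — Convert each phasor to rectangular form:
  V1 = 33.9·(cos(0.0°) + j·sin(0.0°)) = 33.9 V
  V2 = 49.8·(cos(0.0°) + j·sin(0.0°)) = 49.8 V
  V3 = 11.7·(cos(-28.4°) + j·sin(-28.4°)) = 10.29 - j5.565 V
Step 2 — Sum components: V_total = 93.99 - j5.565 V.
Step 3 — Convert to polar: |V_total| = 94.16 V, ∠V_total = -3.4°.

V_total = 94.16∠-3.4° V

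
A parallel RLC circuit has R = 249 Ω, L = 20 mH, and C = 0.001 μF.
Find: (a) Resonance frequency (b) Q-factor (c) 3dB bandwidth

Step 1 — Resonance: ω₀ = 1/√(LC) = 1/√(0.02·1e-09) = 2.236e+05 rad/s.
Step 2 — f₀ = ω₀/(2π) = 3.559e+04 Hz.
Step 3 — Parallel Q: Q = R/(ω₀L) = 249/(2.236e+05·0.02) = 0.05568.
Step 4 — Bandwidth: Δω = ω₀/Q = 4.016e+06 rad/s; BW = Δω/(2π) = 6.392e+05 Hz.

(a) f₀ = 3.559e+04 Hz  (b) Q = 0.05568  (c) BW = 6.392e+05 Hz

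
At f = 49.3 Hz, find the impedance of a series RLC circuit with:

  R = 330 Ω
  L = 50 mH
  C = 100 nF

Step 1 — Angular frequency: ω = 2π·f = 2π·49.3 = 309.8 rad/s.
Step 2 — Component impedances:
  R: Z = R = 330 Ω
  L: Z = jωL = j·309.8·0.05 = 0 + j15.49 Ω
  C: Z = 1/(jωC) = -j/(ω·C) = 0 - j3.228e+04 Ω
Step 3 — Series combination: Z_total = R + L + C = 330 - j3.227e+04 Ω = 3.227e+04∠-89.4° Ω.

Z = 330 - j3.227e+04 Ω = 3.227e+04∠-89.4° Ω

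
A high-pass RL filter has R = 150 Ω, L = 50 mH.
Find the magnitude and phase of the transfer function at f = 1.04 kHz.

Step 1 — Angular frequency: ω = 2π·1040 = 6535 rad/s.
Step 2 — Transfer function: H(jω) = jωL/(R + jωL).
Step 3 — Numerator jωL = j·326.7; denominator R + jωL = 150 + j326.7.
Step 4 — H = 0.8259 + j0.3792.
Step 5 — Magnitude: |H| = 0.9088 (-0.8 dB); phase: φ = 24.7°.

|H| = 0.9088 (-0.8 dB), φ = 24.7°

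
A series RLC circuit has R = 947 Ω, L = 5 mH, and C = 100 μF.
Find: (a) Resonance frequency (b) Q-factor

Step 1 — Resonance condition Im(Z)=0 gives ω₀ = 1/√(LC).
Step 2 — ω₀ = 1/√(0.005·0.0001) = 1414 rad/s.
Step 3 — f₀ = ω₀/(2π) = 225.1 Hz.
Step 4 — Series Q: Q = ω₀L/R = 1414·0.005/947 = 0.007467.

(a) f₀ = 225.1 Hz  (b) Q = 0.007467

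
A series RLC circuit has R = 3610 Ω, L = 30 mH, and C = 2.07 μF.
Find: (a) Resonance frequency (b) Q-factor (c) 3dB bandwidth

Step 1 — Resonance: ω₀ = 1/√(LC) = 1/√(0.03·2.07e-06) = 4013 rad/s.
Step 2 — f₀ = ω₀/(2π) = 638.7 Hz.
Step 3 — Series Q: Q = ω₀L/R = 4013·0.03/3610 = 0.03335.
Step 4 — Bandwidth: Δω = ω₀/Q = 1.203e+05 rad/s; BW = Δω/(2π) = 1.915e+04 Hz.

(a) f₀ = 638.7 Hz  (b) Q = 0.03335  (c) BW = 1.915e+04 Hz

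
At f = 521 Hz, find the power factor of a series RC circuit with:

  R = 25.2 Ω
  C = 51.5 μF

Step 1 — Angular frequency: ω = 2π·f = 2π·521 = 3274 rad/s.
Step 2 — Component impedances:
  R: Z = R = 25.2 Ω
  C: Z = 1/(jωC) = -j/(ω·C) = 0 - j5.932 Ω
Step 3 — Series combination: Z_total = R + C = 25.2 - j5.932 Ω = 25.89∠-13.2° Ω.
Step 4 — Power factor: PF = cos(φ) = Re(Z)/|Z| = 25.2/25.889 = 0.9734.
Step 5 — Type: Im(Z) = -5.932 ⇒ leading (phase φ = -13.2°).

PF = 0.9734 (leading, φ = -13.2°)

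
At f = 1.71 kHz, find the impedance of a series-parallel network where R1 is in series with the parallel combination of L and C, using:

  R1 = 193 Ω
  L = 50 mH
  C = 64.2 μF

Step 1 — Angular frequency: ω = 2π·f = 2π·1710 = 1.074e+04 rad/s.
Step 2 — Component impedances:
  R1: Z = R = 193 Ω
  L: Z = jωL = j·1.074e+04·0.05 = 0 + j537.2 Ω
  C: Z = 1/(jωC) = -j/(ω·C) = 0 - j1.45 Ω
Step 3 — Parallel branch: L || C = 1/(1/L + 1/C) = 0 - j1.454 Ω.
Step 4 — Series with R1: Z_total = R1 + (L || C) = 193 - j1.454 Ω = 193∠-0.4° Ω.

Z = 193 - j1.454 Ω = 193∠-0.4° Ω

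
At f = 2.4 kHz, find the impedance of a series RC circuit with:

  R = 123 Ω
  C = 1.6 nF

Step 1 — Angular frequency: ω = 2π·f = 2π·2400 = 1.508e+04 rad/s.
Step 2 — Component impedances:
  R: Z = R = 123 Ω
  C: Z = 1/(jωC) = -j/(ω·C) = 0 - j4.145e+04 Ω
Step 3 — Series combination: Z_total = R + C = 123 - j4.145e+04 Ω = 4.145e+04∠-89.8° Ω.

Z = 123 - j4.145e+04 Ω = 4.145e+04∠-89.8° Ω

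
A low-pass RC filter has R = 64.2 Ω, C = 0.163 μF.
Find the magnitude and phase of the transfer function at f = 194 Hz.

Step 1 — Angular frequency: ω = 2π·194 = 1219 rad/s.
Step 2 — Transfer function: H(jω) = 1/(1 + jωRC).
Step 3 — Denominator: 1 + jωRC = 1 + j·1219·64.2·1.63e-07 = 1 + j0.01276.
Step 4 — H = 0.9998 - j0.01275.
Step 5 — Magnitude: |H| = 0.9999 (-0.0 dB); phase: φ = -0.7°.

|H| = 0.9999 (-0.0 dB), φ = -0.7°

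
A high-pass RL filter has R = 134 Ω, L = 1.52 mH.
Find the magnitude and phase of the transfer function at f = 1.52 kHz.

Step 1 — Angular frequency: ω = 2π·1520 = 9550 rad/s.
Step 2 — Transfer function: H(jω) = jωL/(R + jωL).
Step 3 — Numerator jωL = j·14.52; denominator R + jωL = 134 + j14.52.
Step 4 — H = 0.0116 + j0.1071.
Step 5 — Magnitude: |H| = 0.1077 (-19.4 dB); phase: φ = 83.8°.

|H| = 0.1077 (-19.4 dB), φ = 83.8°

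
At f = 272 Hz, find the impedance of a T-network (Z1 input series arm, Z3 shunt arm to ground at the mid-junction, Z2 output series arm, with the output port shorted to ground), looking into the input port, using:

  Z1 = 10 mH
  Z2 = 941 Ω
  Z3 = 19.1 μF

Step 1 — Angular frequency: ω = 2π·f = 2π·272 = 1709 rad/s.
Step 2 — Component impedances:
  Z1: Z = jωL = j·1709·0.01 = 0 + j17.09 Ω
  Z2: Z = R = 941 Ω
  Z3: Z = 1/(jωC) = -j/(ω·C) = 0 - j30.63 Ω
Step 3 — With the output port shorted to ground, the output series arm Z2 runs from the junction to ground; the shunt arm Z3 also runs from the junction to ground. They appear in parallel: Z3 || Z2 = 0.9963 - j30.6 Ω.
Step 4 — Series with input arm Z1: Z_in = Z1 + (Z3 || Z2) = 0.9963 - j13.51 Ω = 13.55∠-85.8° Ω.

Z = 0.9963 - j13.51 Ω = 13.55∠-85.8° Ω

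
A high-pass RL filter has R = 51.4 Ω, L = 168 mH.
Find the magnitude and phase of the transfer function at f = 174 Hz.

Step 1 — Angular frequency: ω = 2π·174 = 1093 rad/s.
Step 2 — Transfer function: H(jω) = jωL/(R + jωL).
Step 3 — Numerator jωL = j·183.7; denominator R + jωL = 51.4 + j183.7.
Step 4 — H = 0.9274 + j0.2595.
Step 5 — Magnitude: |H| = 0.963 (-0.3 dB); phase: φ = 15.6°.

|H| = 0.963 (-0.3 dB), φ = 15.6°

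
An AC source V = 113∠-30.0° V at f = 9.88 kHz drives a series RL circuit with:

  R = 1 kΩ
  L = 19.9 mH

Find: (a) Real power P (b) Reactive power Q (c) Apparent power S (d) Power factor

Step 1 — Angular frequency: ω = 2π·f = 2π·9880 = 6.208e+04 rad/s.
Step 2 — Component impedances:
  R: Z = R = 1000 Ω
  L: Z = jωL = j·6.208e+04·0.0199 = 0 + j1235 Ω
Step 3 — Series combination: Z_total = R + L = 1000 + j1235 Ω = 1589∠51.0° Ω.
Step 4 — Source phasor: V = 113∠-30.0° V = 97.86 - j56.5 V.
Step 5 — Current: I = V / Z = 0.01111 - j0.07022 A = 0.0711∠-81.0° A.
Step 6 — Complex power: S = V·I* = 5.055 + j6.245 VA.
Step 7 — Real power: P = Re(S) = 5.055 W.
Step 8 — Reactive power: Q = Im(S) = 6.245 VAR.
Step 9 — Apparent power: |S| = 8.034 VA.
Step 10 — Power factor: PF = P/|S| = 0.6292 (lagging).

(a) P = 5.055 W  (b) Q = 6.245 VAR  (c) S = 8.034 VA  (d) PF = 0.6292 (lagging)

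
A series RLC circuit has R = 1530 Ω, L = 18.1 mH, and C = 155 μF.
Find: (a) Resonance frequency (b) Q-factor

Step 1 — Resonance condition Im(Z)=0 gives ω₀ = 1/√(LC).
Step 2 — ω₀ = 1/√(0.0181·0.000155) = 597 rad/s.
Step 3 — f₀ = ω₀/(2π) = 95.02 Hz.
Step 4 — Series Q: Q = ω₀L/R = 597·0.0181/1530 = 0.007063.

(a) f₀ = 95.02 Hz  (b) Q = 0.007063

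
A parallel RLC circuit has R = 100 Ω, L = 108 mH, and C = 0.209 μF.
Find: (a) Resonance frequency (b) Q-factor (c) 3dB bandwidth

Step 1 — Resonance: ω₀ = 1/√(LC) = 1/√(0.108·2.09e-07) = 6656 rad/s.
Step 2 — f₀ = ω₀/(2π) = 1059 Hz.
Step 3 — Parallel Q: Q = R/(ω₀L) = 100/(6656·0.108) = 0.1391.
Step 4 — Bandwidth: Δω = ω₀/Q = 4.785e+04 rad/s; BW = Δω/(2π) = 7615 Hz.

(a) f₀ = 1059 Hz  (b) Q = 0.1391  (c) BW = 7615 Hz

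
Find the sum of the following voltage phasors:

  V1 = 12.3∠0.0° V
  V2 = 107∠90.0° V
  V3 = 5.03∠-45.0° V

Step 1 — Convert each phasor to rectangular form:
  V1 = 12.3·(cos(0.0°) + j·sin(0.0°)) = 12.3 V
  V2 = 107·(cos(90.0°) + j·sin(90.0°)) = 0 + j107 V
  V3 = 5.03·(cos(-45.0°) + j·sin(-45.0°)) = 3.557 - j3.557 V
Step 2 — Sum components: V_total = 15.86 + j103.4 V.
Step 3 — Convert to polar: |V_total| = 104.7 V, ∠V_total = 81.3°.

V_total = 104.7∠81.3° V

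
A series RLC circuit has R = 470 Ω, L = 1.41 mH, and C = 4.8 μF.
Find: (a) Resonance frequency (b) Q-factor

Step 1 — Resonance condition Im(Z)=0 gives ω₀ = 1/√(LC).
Step 2 — ω₀ = 1/√(0.00141·4.8e-06) = 1.216e+04 rad/s.
Step 3 — f₀ = ω₀/(2π) = 1935 Hz.
Step 4 — Series Q: Q = ω₀L/R = 1.216e+04·0.00141/470 = 0.03647.

(a) f₀ = 1935 Hz  (b) Q = 0.03647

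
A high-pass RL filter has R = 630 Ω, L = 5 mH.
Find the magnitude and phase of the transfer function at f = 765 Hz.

Step 1 — Angular frequency: ω = 2π·765 = 4807 rad/s.
Step 2 — Transfer function: H(jω) = jωL/(R + jωL).
Step 3 — Numerator jωL = j·24.03; denominator R + jωL = 630 + j24.03.
Step 4 — H = 0.001453 + j0.03809.
Step 5 — Magnitude: |H| = 0.03812 (-28.4 dB); phase: φ = 87.8°.

|H| = 0.03812 (-28.4 dB), φ = 87.8°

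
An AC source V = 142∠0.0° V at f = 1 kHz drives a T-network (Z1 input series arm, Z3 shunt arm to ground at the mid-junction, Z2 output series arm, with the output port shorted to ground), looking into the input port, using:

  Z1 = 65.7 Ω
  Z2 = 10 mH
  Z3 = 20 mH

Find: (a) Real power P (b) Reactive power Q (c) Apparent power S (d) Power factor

Step 1 — Angular frequency: ω = 2π·f = 2π·1000 = 6283 rad/s.
Step 2 — Component impedances:
  Z1: Z = R = 65.7 Ω
  Z2: Z = jωL = j·6283·0.01 = 0 + j62.83 Ω
  Z3: Z = jωL = j·6283·0.02 = 0 + j125.7 Ω
Step 3 — With the output port shorted to ground, the output series arm Z2 runs from the junction to ground; the shunt arm Z3 also runs from the junction to ground. They appear in parallel: Z3 || Z2 = 0 + j41.89 Ω.
Step 4 — Series with input arm Z1: Z_in = Z1 + (Z3 || Z2) = 65.7 + j41.89 Ω = 77.92∠32.5° Ω.
Step 5 — Source phasor: V = 142∠0.0° V = 142 V.
Step 6 — Current: I = V / Z = 1.537 - j0.9797 A = 1.822∠-32.5° A.
Step 7 — Complex power: S = V·I* = 218.2 + j139.1 VA.
Step 8 — Real power: P = Re(S) = 218.2 W.
Step 9 — Reactive power: Q = Im(S) = 139.1 VAR.
Step 10 — Apparent power: |S| = 258.8 VA.
Step 11 — Power factor: PF = P/|S| = 0.8432 (lagging).

(a) P = 218.2 W  (b) Q = 139.1 VAR  (c) S = 258.8 VA  (d) PF = 0.8432 (lagging)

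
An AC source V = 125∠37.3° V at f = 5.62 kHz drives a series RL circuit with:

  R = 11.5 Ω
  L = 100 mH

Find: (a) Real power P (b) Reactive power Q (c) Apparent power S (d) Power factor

Step 1 — Angular frequency: ω = 2π·f = 2π·5620 = 3.531e+04 rad/s.
Step 2 — Component impedances:
  R: Z = R = 11.5 Ω
  L: Z = jωL = j·3.531e+04·0.1 = 0 + j3531 Ω
Step 3 — Series combination: Z_total = R + L = 11.5 + j3531 Ω = 3531∠89.8° Ω.
Step 4 — Source phasor: V = 125∠37.3° V = 99.43 + j75.75 V.
Step 5 — Current: I = V / Z = 0.02154 - j0.02809 A = 0.0354∠-52.5° A.
Step 6 — Complex power: S = V·I* = 0.01441 + j4.425 VA.
Step 7 — Real power: P = Re(S) = 0.01441 W.
Step 8 — Reactive power: Q = Im(S) = 4.425 VAR.
Step 9 — Apparent power: |S| = 4.425 VA.
Step 10 — Power factor: PF = P/|S| = 0.003257 (lagging).

(a) P = 0.01441 W  (b) Q = 4.425 VAR  (c) S = 4.425 VA  (d) PF = 0.003257 (lagging)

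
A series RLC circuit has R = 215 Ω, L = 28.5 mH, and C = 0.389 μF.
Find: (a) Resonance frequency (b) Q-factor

Step 1 — Resonance condition Im(Z)=0 gives ω₀ = 1/√(LC).
Step 2 — ω₀ = 1/√(0.0285·3.89e-07) = 9497 rad/s.
Step 3 — f₀ = ω₀/(2π) = 1512 Hz.
Step 4 — Series Q: Q = ω₀L/R = 9497·0.0285/215 = 1.259.

(a) f₀ = 1512 Hz  (b) Q = 1.259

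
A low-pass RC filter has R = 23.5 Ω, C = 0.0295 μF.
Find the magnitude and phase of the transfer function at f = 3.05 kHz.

Step 1 — Angular frequency: ω = 2π·3050 = 1.916e+04 rad/s.
Step 2 — Transfer function: H(jω) = 1/(1 + jωRC).
Step 3 — Denominator: 1 + jωRC = 1 + j·1.916e+04·23.5·2.95e-08 = 1 + j0.01329.
Step 4 — H = 0.9998 - j0.01328.
Step 5 — Magnitude: |H| = 0.9999 (-0.0 dB); phase: φ = -0.8°.

|H| = 0.9999 (-0.0 dB), φ = -0.8°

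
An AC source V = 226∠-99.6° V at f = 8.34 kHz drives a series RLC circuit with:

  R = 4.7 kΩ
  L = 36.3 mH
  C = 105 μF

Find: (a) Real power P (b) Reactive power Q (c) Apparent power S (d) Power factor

Step 1 — Angular frequency: ω = 2π·f = 2π·8340 = 5.24e+04 rad/s.
Step 2 — Component impedances:
  R: Z = R = 4700 Ω
  L: Z = jωL = j·5.24e+04·0.0363 = 0 + j1902 Ω
  C: Z = 1/(jωC) = -j/(ω·C) = 0 - j0.1817 Ω
Step 3 — Series combination: Z_total = R + L + C = 4700 + j1902 Ω = 5070∠22.0° Ω.
Step 4 — Source phasor: V = 226∠-99.6° V = -37.69 - j222.8 V.
Step 5 — Current: I = V / Z = -0.02338 - j0.03795 A = 0.04457∠-121.6° A.
Step 6 — Complex power: S = V·I* = 9.338 + j3.779 VA.
Step 7 — Real power: P = Re(S) = 9.338 W.
Step 8 — Reactive power: Q = Im(S) = 3.779 VAR.
Step 9 — Apparent power: |S| = 10.07 VA.
Step 10 — Power factor: PF = P/|S| = 0.927 (lagging).

(a) P = 9.338 W  (b) Q = 3.779 VAR  (c) S = 10.07 VA  (d) PF = 0.927 (lagging)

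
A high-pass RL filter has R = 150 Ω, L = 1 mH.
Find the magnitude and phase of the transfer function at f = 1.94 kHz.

Step 1 — Angular frequency: ω = 2π·1940 = 1.219e+04 rad/s.
Step 2 — Transfer function: H(jω) = jωL/(R + jωL).
Step 3 — Numerator jωL = j·12.19; denominator R + jωL = 150 + j12.19.
Step 4 — H = 0.00656 + j0.08073.
Step 5 — Magnitude: |H| = 0.081 (-21.8 dB); phase: φ = 85.4°.

|H| = 0.081 (-21.8 dB), φ = 85.4°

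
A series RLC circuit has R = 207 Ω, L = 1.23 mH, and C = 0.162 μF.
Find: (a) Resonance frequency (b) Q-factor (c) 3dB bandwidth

Step 1 — Resonance: ω₀ = 1/√(LC) = 1/√(0.00123·1.62e-07) = 7.084e+04 rad/s.
Step 2 — f₀ = ω₀/(2π) = 1.127e+04 Hz.
Step 3 — Series Q: Q = ω₀L/R = 7.084e+04·0.00123/207 = 0.4209.
Step 4 — Bandwidth: Δω = ω₀/Q = 1.683e+05 rad/s; BW = Δω/(2π) = 2.678e+04 Hz.

(a) f₀ = 1.127e+04 Hz  (b) Q = 0.4209  (c) BW = 2.678e+04 Hz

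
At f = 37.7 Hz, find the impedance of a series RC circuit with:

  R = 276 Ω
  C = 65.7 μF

Step 1 — Angular frequency: ω = 2π·f = 2π·37.7 = 236.9 rad/s.
Step 2 — Component impedances:
  R: Z = R = 276 Ω
  C: Z = 1/(jωC) = -j/(ω·C) = 0 - j64.26 Ω
Step 3 — Series combination: Z_total = R + C = 276 - j64.26 Ω = 283.4∠-13.1° Ω.

Z = 276 - j64.26 Ω = 283.4∠-13.1° Ω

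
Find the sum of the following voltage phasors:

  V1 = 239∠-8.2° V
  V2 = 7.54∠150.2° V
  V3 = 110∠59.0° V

Step 1 — Convert each phasor to rectangular form:
  V1 = 239·(cos(-8.2°) + j·sin(-8.2°)) = 236.6 - j34.09 V
  V2 = 7.54·(cos(150.2°) + j·sin(150.2°)) = -6.543 + j3.747 V
  V3 = 110·(cos(59.0°) + j·sin(59.0°)) = 56.65 + j94.29 V
Step 2 — Sum components: V_total = 286.7 + j63.95 V.
Step 3 — Convert to polar: |V_total| = 293.7 V, ∠V_total = 12.6°.

V_total = 293.7∠12.6° V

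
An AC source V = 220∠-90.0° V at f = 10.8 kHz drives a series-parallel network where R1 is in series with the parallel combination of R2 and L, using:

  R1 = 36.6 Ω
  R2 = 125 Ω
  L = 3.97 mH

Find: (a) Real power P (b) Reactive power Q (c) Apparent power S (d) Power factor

Step 1 — Angular frequency: ω = 2π·f = 2π·1.08e+04 = 6.786e+04 rad/s.
Step 2 — Component impedances:
  R1: Z = R = 36.6 Ω
  R2: Z = R = 125 Ω
  L: Z = jωL = j·6.786e+04·0.00397 = 0 + j269.4 Ω
Step 3 — Parallel branch: R2 || L = 1/(1/R2 + 1/L) = 102.9 + j47.72 Ω.
Step 4 — Series with R1: Z_total = R1 + (R2 || L) = 139.5 + j47.72 Ω = 147.4∠18.9° Ω.
Step 5 — Source phasor: V = 220∠-90.0° V = 0 - j220 V.
Step 6 — Current: I = V / Z = -0.4833 - j1.412 A = 1.493∠-108.9° A.
Step 7 — Complex power: S = V·I* = 310.7 + j106.3 VA.
Step 8 — Real power: P = Re(S) = 310.7 W.
Step 9 — Reactive power: Q = Im(S) = 106.3 VAR.
Step 10 — Apparent power: |S| = 328.4 VA.
Step 11 — Power factor: PF = P/|S| = 0.9461 (lagging).

(a) P = 310.7 W  (b) Q = 106.3 VAR  (c) S = 328.4 VA  (d) PF = 0.9461 (lagging)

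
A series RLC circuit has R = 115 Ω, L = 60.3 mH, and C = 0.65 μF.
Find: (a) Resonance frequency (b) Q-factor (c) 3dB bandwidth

Step 1 — Resonance: ω₀ = 1/√(LC) = 1/√(0.0603·6.5e-07) = 5051 rad/s.
Step 2 — f₀ = ω₀/(2π) = 803.9 Hz.
Step 3 — Series Q: Q = ω₀L/R = 5051·0.0603/115 = 2.649.
Step 4 — Bandwidth: Δω = ω₀/Q = 1907 rad/s; BW = Δω/(2π) = 303.5 Hz.

(a) f₀ = 803.9 Hz  (b) Q = 2.649  (c) BW = 303.5 Hz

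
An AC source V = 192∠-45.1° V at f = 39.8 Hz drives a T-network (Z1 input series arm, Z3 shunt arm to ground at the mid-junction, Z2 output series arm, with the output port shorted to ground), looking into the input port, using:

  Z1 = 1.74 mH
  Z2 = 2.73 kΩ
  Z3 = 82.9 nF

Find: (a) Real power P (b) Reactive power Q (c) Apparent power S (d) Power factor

Step 1 — Angular frequency: ω = 2π·f = 2π·39.8 = 250.1 rad/s.
Step 2 — Component impedances:
  Z1: Z = jωL = j·250.1·0.00174 = 0 + j0.4351 Ω
  Z2: Z = R = 2730 Ω
  Z3: Z = 1/(jωC) = -j/(ω·C) = 0 - j4.824e+04 Ω
Step 3 — With the output port shorted to ground, the output series arm Z2 runs from the junction to ground; the shunt arm Z3 also runs from the junction to ground. They appear in parallel: Z3 || Z2 = 2721 - j154 Ω.
Step 4 — Series with input arm Z1: Z_in = Z1 + (Z3 || Z2) = 2721 - j153.6 Ω = 2726∠-3.2° Ω.
Step 5 — Source phasor: V = 192∠-45.1° V = 135.5 - j136 V.
Step 6 — Current: I = V / Z = 0.05246 - j0.04702 A = 0.07044∠-41.9° A.
Step 7 — Complex power: S = V·I* = 13.5 - j0.7621 VA.
Step 8 — Real power: P = Re(S) = 13.5 W.
Step 9 — Reactive power: Q = Im(S) = -0.7621 VAR.
Step 10 — Apparent power: |S| = 13.53 VA.
Step 11 — Power factor: PF = P/|S| = 0.9984 (leading).

(a) P = 13.5 W  (b) Q = -0.7621 VAR  (c) S = 13.53 VA  (d) PF = 0.9984 (leading)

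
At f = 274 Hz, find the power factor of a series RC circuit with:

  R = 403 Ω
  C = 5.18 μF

Step 1 — Angular frequency: ω = 2π·f = 2π·274 = 1722 rad/s.
Step 2 — Component impedances:
  R: Z = R = 403 Ω
  C: Z = 1/(jωC) = -j/(ω·C) = 0 - j112.1 Ω
Step 3 — Series combination: Z_total = R + C = 403 - j112.1 Ω = 418.3∠-15.5° Ω.
Step 4 — Power factor: PF = cos(φ) = Re(Z)/|Z| = 403/418.3 = 0.9634.
Step 5 — Type: Im(Z) = -112.1 ⇒ leading (phase φ = -15.5°).

PF = 0.9634 (leading, φ = -15.5°)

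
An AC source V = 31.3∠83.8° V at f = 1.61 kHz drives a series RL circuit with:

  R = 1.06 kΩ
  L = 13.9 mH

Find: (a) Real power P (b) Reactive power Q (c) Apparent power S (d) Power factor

Step 1 — Angular frequency: ω = 2π·f = 2π·1610 = 1.012e+04 rad/s.
Step 2 — Component impedances:
  R: Z = R = 1060 Ω
  L: Z = jωL = j·1.012e+04·0.0139 = 0 + j140.6 Ω
Step 3 — Series combination: Z_total = R + L = 1060 + j140.6 Ω = 1069∠7.6° Ω.
Step 4 — Source phasor: V = 31.3∠83.8° V = 3.38 + j31.12 V.
Step 5 — Current: I = V / Z = 0.006961 + j0.02843 A = 0.02927∠76.2° A.
Step 6 — Complex power: S = V·I* = 0.9083 + j0.1205 VA.
Step 7 — Real power: P = Re(S) = 0.9083 W.
Step 8 — Reactive power: Q = Im(S) = 0.1205 VAR.
Step 9 — Apparent power: |S| = 0.9162 VA.
Step 10 — Power factor: PF = P/|S| = 0.9913 (lagging).

(a) P = 0.9083 W  (b) Q = 0.1205 VAR  (c) S = 0.9162 VA  (d) PF = 0.9913 (lagging)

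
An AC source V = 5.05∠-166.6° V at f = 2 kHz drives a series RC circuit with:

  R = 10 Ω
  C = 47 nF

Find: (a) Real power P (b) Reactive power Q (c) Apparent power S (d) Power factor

Step 1 — Angular frequency: ω = 2π·f = 2π·2000 = 1.257e+04 rad/s.
Step 2 — Component impedances:
  R: Z = R = 10 Ω
  C: Z = 1/(jωC) = -j/(ω·C) = 0 - j1693 Ω
Step 3 — Series combination: Z_total = R + C = 10 - j1693 Ω = 1693∠-89.7° Ω.
Step 4 — Source phasor: V = 5.05∠-166.6° V = -4.913 - j1.17 V.
Step 5 — Current: I = V / Z = 0.0006741 - j0.002905 A = 0.002983∠-76.9° A.
Step 6 — Complex power: S = V·I* = 8.896e-05 - j0.01506 VA.
Step 7 — Real power: P = Re(S) = 8.896e-05 W.
Step 8 — Reactive power: Q = Im(S) = -0.01506 VAR.
Step 9 — Apparent power: |S| = 0.01506 VA.
Step 10 — Power factor: PF = P/|S| = 0.005906 (leading).

(a) P = 8.896e-05 W  (b) Q = -0.01506 VAR  (c) S = 0.01506 VA  (d) PF = 0.005906 (leading)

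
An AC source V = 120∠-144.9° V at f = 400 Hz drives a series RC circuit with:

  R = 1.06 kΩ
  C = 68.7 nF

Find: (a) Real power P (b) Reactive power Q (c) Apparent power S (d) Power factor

Step 1 — Angular frequency: ω = 2π·f = 2π·400 = 2513 rad/s.
Step 2 — Component impedances:
  R: Z = R = 1060 Ω
  C: Z = 1/(jωC) = -j/(ω·C) = 0 - j5792 Ω
Step 3 — Series combination: Z_total = R + C = 1060 - j5792 Ω = 5888∠-79.6° Ω.
Step 4 — Source phasor: V = 120∠-144.9° V = -98.18 - j69 V.
Step 5 — Current: I = V / Z = 0.008526 - j0.01851 A = 0.02038∠-65.3° A.
Step 6 — Complex power: S = V·I* = 0.4403 - j2.406 VA.
Step 7 — Real power: P = Re(S) = 0.4403 W.
Step 8 — Reactive power: Q = Im(S) = -2.406 VAR.
Step 9 — Apparent power: |S| = 2.446 VA.
Step 10 — Power factor: PF = P/|S| = 0.18 (leading).

(a) P = 0.4403 W  (b) Q = -2.406 VAR  (c) S = 2.446 VA  (d) PF = 0.18 (leading)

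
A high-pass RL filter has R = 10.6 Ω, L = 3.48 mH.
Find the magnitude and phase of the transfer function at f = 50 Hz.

Step 1 — Angular frequency: ω = 2π·50 = 314.2 rad/s.
Step 2 — Transfer function: H(jω) = jωL/(R + jωL).
Step 3 — Numerator jωL = j·1.093; denominator R + jωL = 10.6 + j1.093.
Step 4 — H = 0.01053 + j0.1021.
Step 5 — Magnitude: |H| = 0.1026 (-19.8 dB); phase: φ = 84.1°.

|H| = 0.1026 (-19.8 dB), φ = 84.1°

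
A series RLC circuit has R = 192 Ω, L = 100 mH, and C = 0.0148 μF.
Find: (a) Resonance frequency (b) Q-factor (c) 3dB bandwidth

Step 1 — Resonance condition Im(Z)=0 gives ω₀ = 1/√(LC).
Step 2 — ω₀ = 1/√(0.1·1.48e-08) = 2.599e+04 rad/s.
Step 3 — f₀ = ω₀/(2π) = 4137 Hz.
Step 4 — Series Q: Q = ω₀L/R = 2.599e+04·0.1/192 = 13.54.
Step 5 — 3dB bandwidth: Δω = ω₀/Q = 1920 rad/s; BW = Δω/(2π) = 305.6 Hz.

(a) f₀ = 4137 Hz  (b) Q = 13.54  (c) BW = 305.6 Hz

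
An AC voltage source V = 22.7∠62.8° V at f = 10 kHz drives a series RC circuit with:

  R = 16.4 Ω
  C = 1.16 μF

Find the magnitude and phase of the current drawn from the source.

Step 1 — Angular frequency: ω = 2π·f = 2π·1e+04 = 6.283e+04 rad/s.
Step 2 — Component impedances:
  R: Z = R = 16.4 Ω
  C: Z = 1/(jωC) = -j/(ω·C) = 0 - j13.72 Ω
Step 3 — Series combination: Z_total = R + C = 16.4 - j13.72 Ω = 21.38∠-39.9° Ω.
Step 4 — Source phasor: V = 22.7∠62.8° V = 10.38 + j20.19 V.
Step 5 — Ohm's law: I = V / Z_total = (10.38 + j20.19) / (16.4 - j13.72) = -0.2337 + j1.036 A.
Step 6 — Convert to polar: |I| = 1.062 A, ∠I = 102.7°.

I = 1.062∠102.7° A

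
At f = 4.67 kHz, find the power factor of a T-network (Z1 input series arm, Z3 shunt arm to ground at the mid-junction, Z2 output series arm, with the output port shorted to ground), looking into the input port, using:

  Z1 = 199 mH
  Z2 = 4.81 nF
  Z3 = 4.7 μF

Step 1 — Angular frequency: ω = 2π·f = 2π·4670 = 2.934e+04 rad/s.
Step 2 — Component impedances:
  Z1: Z = jωL = j·2.934e+04·0.199 = 0 + j5839 Ω
  Z2: Z = 1/(jωC) = -j/(ω·C) = 0 - j7085 Ω
  Z3: Z = 1/(jωC) = -j/(ω·C) = 0 - j7.251 Ω
Step 3 — With the output port shorted to ground, the output series arm Z2 runs from the junction to ground; the shunt arm Z3 also runs from the junction to ground. They appear in parallel: Z3 || Z2 = 0 - j7.244 Ω.
Step 4 — Series with input arm Z1: Z_in = Z1 + (Z3 || Z2) = 0 + j5832 Ω = 5832∠90.0° Ω.
Step 5 — Power factor: PF = cos(φ) = Re(Z)/|Z| = 0/5832 = 0.
Step 6 — Type: Im(Z) = 5832 ⇒ lagging (phase φ = 90.0°).

PF = 0 (lagging, φ = 90.0°)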